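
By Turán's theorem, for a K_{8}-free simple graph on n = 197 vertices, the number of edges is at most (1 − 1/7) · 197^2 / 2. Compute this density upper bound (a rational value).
Turán density bound = (6/7) · 197^2/2 = 116427/7 ≈ 16632.4286

Turán's theorem: ex(n, K_{r+1}) is achieved by the complete r-partite Turán graph T(n, r) with parts as balanced as possible, and is at most (1 − 1/r) · n^2/2. For r = 7, n = 197: the density bound is (6/7) · 38809/2 = 116427/7 ≈ 16632.4286. The integer-valued extremum is e(T(197, 7)) = 16632, which is strictly less than the density bound 116427/7 since 7 ∤ 197 (the parts of T(197, 7) cannot all be equal).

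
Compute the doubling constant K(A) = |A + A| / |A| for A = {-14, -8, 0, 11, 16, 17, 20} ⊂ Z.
K = |A + A| / |A| = 27/7

Enumerate A + A = {a + b : a, b ∈ A}. With |A| = 7, there are |A|^2 = 49 ordered sum pairs; collecting distinct values, A + A = {-28, -22, -16, -14, -8, -3, 0, 2, 3, 6, 8, 9, 11, 12, 16, 17, 20, 22, 27, 28, 31, 32, 33, 34, 36, 37, 40}, so |A + A| = 27. Thus K = 27/7. For comparison, the minimum possible |A + A| over all 7-element sets is 2·7 − 1 = 13 (so min K = 13/7), attained only by arithmetic progressions.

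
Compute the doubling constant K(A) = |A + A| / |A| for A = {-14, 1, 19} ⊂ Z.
K = |A + A| / |A| = 6/3 = 2

Enumerate A + A = {a + b : a, b ∈ A}. With |A| = 3, there are |A|^2 = 9 ordered sum pairs; collecting distinct values, A + A = {-28, -13, 2, 5, 20, 38}, so |A + A| = 6. Thus K = 6/3 = 2. For comparison, the minimum possible |A + A| over all 3-element sets is 2·3 − 1 = 5 (so min K = 5/3), attained only by arithmetic progressions.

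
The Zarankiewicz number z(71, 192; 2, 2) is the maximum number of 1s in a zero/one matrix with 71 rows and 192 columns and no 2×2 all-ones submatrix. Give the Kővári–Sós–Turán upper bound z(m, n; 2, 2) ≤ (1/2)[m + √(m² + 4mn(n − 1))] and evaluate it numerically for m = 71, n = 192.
z(71, 192; 2, 2) ≤ (1/2)[71 + √(71² + 4·71·192·191)] = (1/2)[71 + √10419889] = 1649.4926

Kővári–Sós–Turán: let r_1, ..., r_71 be the row sums and z = Σ r_i the total number of 1s. Each pair of columns can share at most one row with both entries 1 (else a 2×2 all-ones block appears), so Σ_i C(r_i, 2) ≤ C(192, 2) = 18336. By convexity Σ_i C(r_i, 2) ≥ 71·C(z/71, 2) = z(z − 71)/(2·71), giving z² − 71z − 71·192·191 ≤ 0 and hence z ≤ (1/2)[71 + √(5041 + 4·2603712)] = (1/2)[71 + √10419889] ≈ (1/2)(71 + 3227.9853) = 1649.4926.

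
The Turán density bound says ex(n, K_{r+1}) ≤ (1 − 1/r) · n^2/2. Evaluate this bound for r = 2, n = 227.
Turán density bound = (1/2) · 227^2/2 = 51529/4 ≈ 12882.25

Turán's theorem: ex(n, K_{r+1}) is achieved by the complete r-partite Turán graph T(n, r) with parts as balanced as possible, and is at most (1 − 1/r) · n^2/2. For r = 2, n = 227: the density bound is (1/2) · 51529/2 = 51529/4 ≈ 12882.25. The integer-valued extremum is e(T(227, 2)) = 12882, which is strictly less than the density bound 51529/4 since 2 ∤ 227 (the parts of T(227, 2) cannot all be equal).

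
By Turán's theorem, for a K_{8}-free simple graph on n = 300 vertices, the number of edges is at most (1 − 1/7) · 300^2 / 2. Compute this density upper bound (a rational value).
Turán density bound = (6/7) · 300^2/2 = 270000/7 ≈ 38571.4286

Turán's theorem: ex(n, K_{r+1}) is achieved by the complete r-partite Turán graph T(n, r) with parts as balanced as possible, and is at most (1 − 1/r) · n^2/2. For r = 7, n = 300: the density bound is (6/7) · 90000/2 = 270000/7 ≈ 38571.4286. The integer-valued extremum is e(T(300, 7)) = 38571, which is strictly less than the density bound 270000/7 since 7 ∤ 300 (the parts of T(300, 7) cannot all be equal).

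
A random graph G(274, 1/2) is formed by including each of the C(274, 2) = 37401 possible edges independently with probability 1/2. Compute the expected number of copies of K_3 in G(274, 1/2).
E[# K_3] = C(274, 3) · (1/2)^C(3, 2) = 3391024 / 2^3 = 423878

For each 3-subset S of vertices (there are C(274, 3) = 3391024 such S), let X_S = 1 if S induces a K_3 (all C(3, 2) = 3 edges present). Then P(X_S = 1) = (1/2)^3 = 1/8. By linearity of expectation, E[# K_3] = C(274, 3) · (1/2)^3 = 3391024 / 8 = 423878.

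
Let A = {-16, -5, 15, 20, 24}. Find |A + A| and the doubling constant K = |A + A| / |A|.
K = |A + A| / |A| = 15/5 = 3

Enumerate A + A = {a + b : a, b ∈ A}. With |A| = 5, there are |A|^2 = 25 ordered sum pairs; collecting distinct values, A + A = {-32, -21, -10, -1, 4, 8, 10, 15, 19, 30, 35, 39, 40, 44, 48}, so |A + A| = 15. Thus K = 15/5 = 3. For comparison, the minimum possible |A + A| over all 5-element sets is 2·5 − 1 = 9 (so min K = 9/5), attained only by arithmetic progressions.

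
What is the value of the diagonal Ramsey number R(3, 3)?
R(3, 3) = 6

Lower bound: the 5-cycle C_5 (with the remaining edges as the complement) gives a 2-colouring of K_5 with no monochromatic triangle, so R(3, 3) > 5.
Upper bound: in K_6, any vertex has 5 incident edges, so by pigeonhole ≥3 are the same colour (say red). If any pair of those red neighbours has a red edge between them, we get a red triangle; otherwise the three neighbours span a blue triangle. So every 2-colouring of K_6 has a monochromatic triangle.
Hence R(3, 3) = 6.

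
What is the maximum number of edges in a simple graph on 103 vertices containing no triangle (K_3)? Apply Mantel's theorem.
ex(103, K_3) = ⌊103^2/4⌋ = 2652

Mantel (1907): a triangle-free graph on n vertices has at most ⌊n^2/4⌋ edges, with equality for the complete bipartite graph K_{⌊n/2⌋, ⌈n/2⌉}. For n = 103: ⌊103^2/4⌋ = ⌊10609/4⌋ = 2652. The extremal graph is K_{51, 52}, which has 51·52 = 2652 edges.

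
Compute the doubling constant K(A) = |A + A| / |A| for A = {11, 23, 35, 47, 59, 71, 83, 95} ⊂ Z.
K = |A + A| / |A| = 15/8

Enumerate A + A = {a + b : a, b ∈ A}. With |A| = 8, there are |A|^2 = 64 ordered sum pairs; collecting distinct values, A + A = {22, 34, 46, 58, 70, 82, 94, 106, 118, 130, 142, 154, 166, 178, 190}, so |A + A| = 15. Thus K = 15/8. Here |A + A| = 2|A| − 1 = 15, the minimum possible — so K = 15/8 is minimal, which holds iff A is an arithmetic progression.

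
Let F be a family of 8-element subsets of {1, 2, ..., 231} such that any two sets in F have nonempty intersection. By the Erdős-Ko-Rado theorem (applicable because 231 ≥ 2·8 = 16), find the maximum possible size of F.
max |F| = C(230, 7) = 6160734055200

The Erdős-Ko-Rado theorem states: for n ≥ 2k, an intersecting family of k-subsets of an n-element set has size at most C(n − 1, k − 1), with equality for 'star' families {A ⊆ [n] : |A| = k, i ∈ A} (fix an element i). For n = 231, k = 8: C(230, 7) = 6160734055200.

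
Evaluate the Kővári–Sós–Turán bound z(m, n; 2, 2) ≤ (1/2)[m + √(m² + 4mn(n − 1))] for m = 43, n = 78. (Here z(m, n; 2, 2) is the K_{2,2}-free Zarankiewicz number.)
z(43, 78; 2, 2) ≤ (1/2)[43 + √(43² + 4·43·78·77)] = (1/2)[43 + √1034881] = 530.1455

Kővári–Sós–Turán: let r_1, ..., r_43 be the row sums and z = Σ r_i the total number of 1s. Each pair of columns can share at most one row with both entries 1 (else a 2×2 all-ones block appears), so Σ_i C(r_i, 2) ≤ C(78, 2) = 3003. By convexity Σ_i C(r_i, 2) ≥ 43·C(z/43, 2) = z(z − 43)/(2·43), giving z² − 43z − 43·78·77 ≤ 0 and hence z ≤ (1/2)[43 + √(1849 + 4·258258)] = (1/2)[43 + √1034881] ≈ (1/2)(43 + 1017.291) = 530.1455.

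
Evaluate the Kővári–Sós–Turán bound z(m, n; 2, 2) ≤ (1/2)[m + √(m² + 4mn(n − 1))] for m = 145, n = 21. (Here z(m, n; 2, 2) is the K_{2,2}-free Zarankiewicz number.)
z(145, 21; 2, 2) ≤ (1/2)[145 + √(145² + 4·145·21·20)] = (1/2)[145 + √264625] = 329.7086

Kővári–Sós–Turán: let r_1, ..., r_145 be the row sums and z = Σ r_i the total number of 1s. Each pair of columns can share at most one row with both entries 1 (else a 2×2 all-ones block appears), so Σ_i C(r_i, 2) ≤ C(21, 2) = 210. By convexity Σ_i C(r_i, 2) ≥ 145·C(z/145, 2) = z(z − 145)/(2·145), giving z² − 145z − 145·21·20 ≤ 0 and hence z ≤ (1/2)[145 + √(21025 + 4·60900)] = (1/2)[145 + √264625] ≈ (1/2)(145 + 514.4171) = 329.7086.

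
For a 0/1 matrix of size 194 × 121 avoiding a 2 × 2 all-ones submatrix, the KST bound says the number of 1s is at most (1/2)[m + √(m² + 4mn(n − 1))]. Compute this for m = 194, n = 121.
z(194, 121; 2, 2) ≤ (1/2)[194 + √(194² + 4·194·121·120)] = (1/2)[194 + √11305156] = 1778.157

Kővári–Sós–Turán: let r_1, ..., r_194 be the row sums and z = Σ r_i the total number of 1s. Each pair of columns can share at most one row with both entries 1 (else a 2×2 all-ones block appears), so Σ_i C(r_i, 2) ≤ C(121, 2) = 7260. By convexity Σ_i C(r_i, 2) ≥ 194·C(z/194, 2) = z(z − 194)/(2·194), giving z² − 194z − 194·121·120 ≤ 0 and hence z ≤ (1/2)[194 + √(37636 + 4·2816880)] = (1/2)[194 + √11305156] ≈ (1/2)(194 + 3362.3141) = 1778.157.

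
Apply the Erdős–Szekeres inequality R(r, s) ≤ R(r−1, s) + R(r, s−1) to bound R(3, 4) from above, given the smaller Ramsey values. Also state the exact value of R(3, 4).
R(3, 4) ≤ R(2, 4) + R(3, 3) = 4 + 6 = 10; exact value R(3, 4) = 9.

The Erdős–Szekeres recurrence R(r, s) ≤ R(r−1, s) + R(r, s−1) applied to (r, s) = (3, 4) gives
  R(3, 4) ≤ R(2, 4) + R(3, 3) = 4 + 6 = 10.
(Recall R(2, k) = k and R is symmetric.) The recurrence is not tight here (it gives 10, but the exact value is R(3, 4) = 9); the tight upper bound requires a sharper argument than the simple recurrence, combined with a lower-bound construction on K_{8}.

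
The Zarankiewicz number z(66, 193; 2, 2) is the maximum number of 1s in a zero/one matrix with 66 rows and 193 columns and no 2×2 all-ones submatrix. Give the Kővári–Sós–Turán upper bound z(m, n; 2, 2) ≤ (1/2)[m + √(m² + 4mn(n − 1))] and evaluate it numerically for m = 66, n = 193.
z(66, 193; 2, 2) ≤ (1/2)[66 + √(66² + 4·66·193·192)] = (1/2)[66 + √9787140] = 1597.2203

Kővári–Sós–Turán: let r_1, ..., r_66 be the row sums and z = Σ r_i the total number of 1s. Each pair of columns can share at most one row with both entries 1 (else a 2×2 all-ones block appears), so Σ_i C(r_i, 2) ≤ C(193, 2) = 18528. By convexity Σ_i C(r_i, 2) ≥ 66·C(z/66, 2) = z(z − 66)/(2·66), giving z² − 66z − 66·193·192 ≤ 0 and hence z ≤ (1/2)[66 + √(4356 + 4·2445696)] = (1/2)[66 + √9787140] ≈ (1/2)(66 + 3128.4405) = 1597.2203.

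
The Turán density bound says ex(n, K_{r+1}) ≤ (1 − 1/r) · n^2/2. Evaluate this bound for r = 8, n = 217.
Turán density bound = (7/8) · 217^2/2 = 329623/16 ≈ 20601.4375

Turán's theorem: ex(n, K_{r+1}) is achieved by the complete r-partite Turán graph T(n, r) with parts as balanced as possible, and is at most (1 − 1/r) · n^2/2. For r = 8, n = 217: the density bound is (7/8) · 47089/2 = 329623/16 ≈ 20601.4375. The integer-valued extremum is e(T(217, 8)) = 20601, which is strictly less than the density bound 329623/16 since 8 ∤ 217 (the parts of T(217, 8) cannot all be equal).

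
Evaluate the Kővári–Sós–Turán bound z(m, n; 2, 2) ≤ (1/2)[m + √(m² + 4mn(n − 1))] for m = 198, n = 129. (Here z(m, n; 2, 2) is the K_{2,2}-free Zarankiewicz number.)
z(198, 129; 2, 2) ≤ (1/2)[198 + √(198² + 4·198·129·128)] = (1/2)[198 + √13116708] = 1909.8498

Kővári–Sós–Turán: let r_1, ..., r_198 be the row sums and z = Σ r_i the total number of 1s. Each pair of columns can share at most one row with both entries 1 (else a 2×2 all-ones block appears), so Σ_i C(r_i, 2) ≤ C(129, 2) = 8256. By convexity Σ_i C(r_i, 2) ≥ 198·C(z/198, 2) = z(z − 198)/(2·198), giving z² − 198z − 198·129·128 ≤ 0 and hence z ≤ (1/2)[198 + √(39204 + 4·3269376)] = (1/2)[198 + √13116708] ≈ (1/2)(198 + 3621.6996) = 1909.8498.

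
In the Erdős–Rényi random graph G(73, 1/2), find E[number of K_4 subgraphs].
E[# K_4] = C(73, 4) · (1/2)^C(4, 2) = 1088430 / 2^6 = 544215/32 = 17006.71875

For each 4-subset S of vertices (there are C(73, 4) = 1088430 such S), let X_S = 1 if S induces a K_4 (all C(4, 2) = 6 edges present). Then P(X_S = 1) = (1/2)^6 = 1/64. By linearity of expectation, E[# K_4] = C(73, 4) · (1/2)^6 = 1088430 / 64 = 544215/32 = 17006.71875.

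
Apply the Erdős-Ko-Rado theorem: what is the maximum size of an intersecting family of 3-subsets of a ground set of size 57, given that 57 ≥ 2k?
max |F| = C(56, 2) = 1540

The Erdős-Ko-Rado theorem states: for n ≥ 2k, an intersecting family of k-subsets of an n-element set has size at most C(n − 1, k − 1), with equality for 'star' families {A ⊆ [n] : |A| = k, i ∈ A} (fix an element i). For n = 57, k = 3: C(56, 2) = 1540.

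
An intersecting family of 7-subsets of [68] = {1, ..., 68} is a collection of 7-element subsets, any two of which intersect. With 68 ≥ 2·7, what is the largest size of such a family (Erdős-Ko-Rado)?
max |F| = C(67, 6) = 99795696

The Erdős-Ko-Rado theorem states: for n ≥ 2k, an intersecting family of k-subsets of an n-element set has size at most C(n − 1, k − 1), with equality for 'star' families {A ⊆ [n] : |A| = k, i ∈ A} (fix an element i). For n = 68, k = 7: C(67, 6) = 99795696.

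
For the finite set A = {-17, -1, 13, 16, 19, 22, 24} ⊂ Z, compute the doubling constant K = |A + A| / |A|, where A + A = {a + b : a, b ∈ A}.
K = |A + A| / |A| = 25/7

Enumerate A + A = {a + b : a, b ∈ A}. With |A| = 7, there are |A|^2 = 49 ordered sum pairs; collecting distinct values, A + A = {-34, -18, -4, -2, -1, 2, 5, 7, 12, 15, 18, 21, 23, 26, 29, 32, 35, 37, 38, 40, 41, 43, 44, 46, 48}, so |A + A| = 25. Thus K = 25/7. For comparison, the minimum possible |A + A| over all 7-element sets is 2·7 − 1 = 13 (so min K = 13/7), attained only by arithmetic progressions.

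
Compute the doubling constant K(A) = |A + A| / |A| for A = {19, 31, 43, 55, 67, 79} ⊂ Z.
K = |A + A| / |A| = 11/6

Enumerate A + A = {a + b : a, b ∈ A}. With |A| = 6, there are |A|^2 = 36 ordered sum pairs; collecting distinct values, A + A = {38, 50, 62, 74, 86, 98, 110, 122, 134, 146, 158}, so |A + A| = 11. Thus K = 11/6. Here |A + A| = 2|A| − 1 = 11, the minimum possible — so K = 11/6 is minimal, which holds iff A is an arithmetic progression.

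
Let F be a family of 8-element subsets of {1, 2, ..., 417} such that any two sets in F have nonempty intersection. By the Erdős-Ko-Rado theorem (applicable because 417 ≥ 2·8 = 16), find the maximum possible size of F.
max |F| = C(416, 7) = 406615732729440

The Erdős-Ko-Rado theorem states: for n ≥ 2k, an intersecting family of k-subsets of an n-element set has size at most C(n − 1, k − 1), with equality for 'star' families {A ⊆ [n] : |A| = k, i ∈ A} (fix an element i). For n = 417, k = 8: C(416, 7) = 406615732729440.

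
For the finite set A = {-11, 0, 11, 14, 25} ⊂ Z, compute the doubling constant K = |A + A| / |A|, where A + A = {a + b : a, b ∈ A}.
K = |A + A| / |A| = 12/5

Enumerate A + A = {a + b : a, b ∈ A}. With |A| = 5, there are |A|^2 = 25 ordered sum pairs; collecting distinct values, A + A = {-22, -11, 0, 3, 11, 14, 22, 25, 28, 36, 39, 50}, so |A + A| = 12. Thus K = 12/5. For comparison, the minimum possible |A + A| over all 5-element sets is 2·5 − 1 = 9 (so min K = 9/5), attained only by arithmetic progressions.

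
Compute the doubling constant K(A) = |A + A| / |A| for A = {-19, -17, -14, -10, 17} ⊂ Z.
K = |A + A| / |A| = 15/5 = 3

Enumerate A + A = {a + b : a, b ∈ A}. With |A| = 5, there are |A|^2 = 25 ordered sum pairs; collecting distinct values, A + A = {-38, -36, -34, -33, -31, -29, -28, -27, -24, -20, -2, 0, 3, 7, 34}, so |A + A| = 15. Thus K = 15/5 = 3. For comparison, the minimum possible |A + A| over all 5-element sets is 2·5 − 1 = 9 (so min K = 9/5), attained only by arithmetic progressions.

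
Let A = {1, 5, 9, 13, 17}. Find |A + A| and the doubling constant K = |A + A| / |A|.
K = |A + A| / |A| = 9/5

Enumerate A + A = {a + b : a, b ∈ A}. With |A| = 5, there are |A|^2 = 25 ordered sum pairs; collecting distinct values, A + A = {2, 6, 10, 14, 18, 22, 26, 30, 34}, so |A + A| = 9. Thus K = 9/5. Here |A + A| = 2|A| − 1 = 9, the minimum possible — so K = 9/5 is minimal, which holds iff A is an arithmetic progression.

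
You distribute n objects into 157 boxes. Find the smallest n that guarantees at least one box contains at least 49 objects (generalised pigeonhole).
n = (49 − 1)·157 + 1 = 7537

By the generalised pigeonhole principle, to guarantee some box contains ≥ r objects we need more than (r − 1) · k objects total. Threshold: n = (r − 1) · k + 1. With r = 49 and k = 157: n = 48 · 157 + 1 = 7536 + 1 = 7537. For n = 7536 = 48 · 157, we can put exactly 48 objects in every box, avoiding 49 in any single one — so 7537 is tight.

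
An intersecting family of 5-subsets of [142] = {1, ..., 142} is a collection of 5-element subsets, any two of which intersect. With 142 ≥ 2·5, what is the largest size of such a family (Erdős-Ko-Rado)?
max |F| = C(141, 4) = 15777195

The Erdős-Ko-Rado theorem states: for n ≥ 2k, an intersecting family of k-subsets of an n-element set has size at most C(n − 1, k − 1), with equality for 'star' families {A ⊆ [n] : |A| = k, i ∈ A} (fix an element i). For n = 142, k = 5: C(141, 4) = 15777195.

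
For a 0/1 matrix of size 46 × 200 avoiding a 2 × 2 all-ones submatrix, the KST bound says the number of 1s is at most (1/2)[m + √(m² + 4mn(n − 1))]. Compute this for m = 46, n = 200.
z(46, 200; 2, 2) ≤ (1/2)[46 + √(46² + 4·46·200·199)] = (1/2)[46 + √7325316] = 1376.266

Kővári–Sós–Turán: let r_1, ..., r_46 be the row sums and z = Σ r_i the total number of 1s. Each pair of columns can share at most one row with both entries 1 (else a 2×2 all-ones block appears), so Σ_i C(r_i, 2) ≤ C(200, 2) = 19900. By convexity Σ_i C(r_i, 2) ≥ 46·C(z/46, 2) = z(z − 46)/(2·46), giving z² − 46z − 46·200·199 ≤ 0 and hence z ≤ (1/2)[46 + √(2116 + 4·1830800)] = (1/2)[46 + √7325316] ≈ (1/2)(46 + 2706.5321) = 1376.266.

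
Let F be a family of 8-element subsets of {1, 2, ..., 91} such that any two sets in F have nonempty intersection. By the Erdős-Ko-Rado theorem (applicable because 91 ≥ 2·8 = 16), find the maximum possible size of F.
max |F| = C(90, 7) = 7471375560

Erdős-Ko-Rado (1961): when n ≥ 2k, max |F| = C(n−1, k−1). The bound is attained by the star {A : i ∈ A} for any fixed i ∈ [n]. Here C(91−1, 8−1) = C(90, 7) = 7471375560.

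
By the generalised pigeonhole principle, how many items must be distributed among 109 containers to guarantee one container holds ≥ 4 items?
n = (4 − 1)·109 + 1 = 328

By the generalised pigeonhole principle, to guarantee some box contains ≥ r objects we need more than (r − 1) · k objects total. Threshold: n = (r − 1) · k + 1. With r = 4 and k = 109: n = 3 · 109 + 1 = 327 + 1 = 328. For n = 327 = 3 · 109, we can put exactly 3 objects in every box, avoiding 4 in any single one — so 328 is tight.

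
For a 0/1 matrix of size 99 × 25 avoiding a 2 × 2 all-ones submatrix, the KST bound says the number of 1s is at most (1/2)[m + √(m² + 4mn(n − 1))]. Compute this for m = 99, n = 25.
z(99, 25; 2, 2) ≤ (1/2)[99 + √(99² + 4·99·25·24)] = (1/2)[99 + √247401] = 298.1971

Kővári–Sós–Turán: let r_1, ..., r_99 be the row sums and z = Σ r_i the total number of 1s. Each pair of columns can share at most one row with both entries 1 (else a 2×2 all-ones block appears), so Σ_i C(r_i, 2) ≤ C(25, 2) = 300. By convexity Σ_i C(r_i, 2) ≥ 99·C(z/99, 2) = z(z − 99)/(2·99), giving z² − 99z − 99·25·24 ≤ 0 and hence z ≤ (1/2)[99 + √(9801 + 4·59400)] = (1/2)[99 + √247401] ≈ (1/2)(99 + 497.3942) = 298.1971.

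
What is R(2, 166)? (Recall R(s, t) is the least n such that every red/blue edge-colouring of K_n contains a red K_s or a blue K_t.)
R(2, 166) = 166

R(2, k) = k for all k ≥ 2: in a 2-colouring of K_k, either some edge is red (a red K_2) or all edges are blue (a blue K_k). And K_{165} coloured all-blue has no blue K_166, so R(2, 166) > 165. Hence R(2, 166) = 166.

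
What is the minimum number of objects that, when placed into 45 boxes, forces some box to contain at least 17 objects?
n = (17 − 1)·45 + 1 = 721

By the generalised pigeonhole principle, to guarantee some box contains ≥ r objects we need more than (r − 1) · k objects total. Threshold: n = (r − 1) · k + 1. With r = 17 and k = 45: n = 16 · 45 + 1 = 720 + 1 = 721. For n = 720 = 16 · 45, we can put exactly 16 objects in every box, avoiding 17 in any single one — so 721 is tight.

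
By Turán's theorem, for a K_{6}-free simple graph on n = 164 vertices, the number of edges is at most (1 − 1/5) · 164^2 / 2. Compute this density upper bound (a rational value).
Turán density bound = (4/5) · 164^2/2 = 53792/5 ≈ 10758.4

Turán's theorem: ex(n, K_{r+1}) is achieved by the complete r-partite Turán graph T(n, r) with parts as balanced as possible, and is at most (1 − 1/r) · n^2/2. For r = 5, n = 164: the density bound is (4/5) · 26896/2 = 53792/5 ≈ 10758.4. The integer-valued extremum is e(T(164, 5)) = 10758, which is strictly less than the density bound 53792/5 since 5 ∤ 164 (the parts of T(164, 5) cannot all be equal).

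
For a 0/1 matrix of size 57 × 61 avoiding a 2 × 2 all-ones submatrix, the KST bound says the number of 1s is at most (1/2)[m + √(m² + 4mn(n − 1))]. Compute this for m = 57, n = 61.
z(57, 61; 2, 2) ≤ (1/2)[57 + √(57² + 4·57·61·60)] = (1/2)[57 + √837729] = 486.1377

Kővári–Sós–Turán: let r_1, ..., r_57 be the row sums and z = Σ r_i the total number of 1s. Each pair of columns can share at most one row with both entries 1 (else a 2×2 all-ones block appears), so Σ_i C(r_i, 2) ≤ C(61, 2) = 1830. By convexity Σ_i C(r_i, 2) ≥ 57·C(z/57, 2) = z(z − 57)/(2·57), giving z² − 57z − 57·61·60 ≤ 0 and hence z ≤ (1/2)[57 + √(3249 + 4·208620)] = (1/2)[57 + √837729] ≈ (1/2)(57 + 915.2754) = 486.1377.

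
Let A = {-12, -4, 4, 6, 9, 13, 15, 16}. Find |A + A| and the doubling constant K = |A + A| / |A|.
K = |A + A| / |A| = 32/8 = 4

Enumerate A + A = {a + b : a, b ∈ A}. With |A| = 8, there are |A|^2 = 64 ordered sum pairs; collecting distinct values, A + A = {-24, -16, -8, -6, -3, 0, 1, 2, 3, 4, 5, 8, 9, 10, 11, 12, 13, 15, 17, 18, 19, 20, 21, 22, 24, 25, 26, 28, 29, 30, 31, 32}, so |A + A| = 32. Thus K = 32/8 = 4. For comparison, the minimum possible |A + A| over all 8-element sets is 2·8 − 1 = 15 (so min K = 15/8), attained only by arithmetic progressions.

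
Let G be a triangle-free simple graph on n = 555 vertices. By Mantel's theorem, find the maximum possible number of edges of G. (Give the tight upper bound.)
ex(555, K_3) = ⌊555^2/4⌋ = 77006

Mantel (1907): a triangle-free graph on n vertices has at most ⌊n^2/4⌋ edges, with equality for the complete bipartite graph K_{⌊n/2⌋, ⌈n/2⌉}. For n = 555: ⌊555^2/4⌋ = ⌊308025/4⌋ = 77006. The extremal graph is K_{277, 278}, which has 277·278 = 77006 edges.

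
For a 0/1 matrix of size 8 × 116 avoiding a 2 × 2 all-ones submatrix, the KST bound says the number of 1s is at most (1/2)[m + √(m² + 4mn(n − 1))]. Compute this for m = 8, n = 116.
z(8, 116; 2, 2) ≤ (1/2)[8 + √(8² + 4·8·116·115)] = (1/2)[8 + √426944] = 330.7048

Kővári–Sós–Turán: let r_1, ..., r_8 be the row sums and z = Σ r_i the total number of 1s. Each pair of columns can share at most one row with both entries 1 (else a 2×2 all-ones block appears), so Σ_i C(r_i, 2) ≤ C(116, 2) = 6670. By convexity Σ_i C(r_i, 2) ≥ 8·C(z/8, 2) = z(z − 8)/(2·8), giving z² − 8z − 8·116·115 ≤ 0 and hence z ≤ (1/2)[8 + √(64 + 4·106720)] = (1/2)[8 + √426944] ≈ (1/2)(8 + 653.4095) = 330.7048.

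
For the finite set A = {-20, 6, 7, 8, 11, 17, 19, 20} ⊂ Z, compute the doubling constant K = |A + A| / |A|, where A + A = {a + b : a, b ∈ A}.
K = |A + A| / |A| = 31/8

Enumerate A + A = {a + b : a, b ∈ A}. With |A| = 8, there are |A|^2 = 64 ordered sum pairs; collecting distinct values, A + A = {-40, -14, -13, -12, -9, -3, -1, 0, 12, 13, 14, 15, 16, 17, 18, 19, 22, 23, 24, 25, 26, 27, 28, 30, 31, 34, 36, 37, 38, 39, 40}, so |A + A| = 31. Thus K = 31/8. For comparison, the minimum possible |A + A| over all 8-element sets is 2·8 − 1 = 15 (so min K = 15/8), attained only by arithmetic progressions.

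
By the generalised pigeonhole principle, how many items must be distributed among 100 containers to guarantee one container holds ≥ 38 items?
n = (38 − 1)·100 + 1 = 3701

By the generalised pigeonhole principle, to guarantee some box contains ≥ r objects we need more than (r − 1) · k objects total. Threshold: n = (r − 1) · k + 1. With r = 38 and k = 100: n = 37 · 100 + 1 = 3700 + 1 = 3701. For n = 3700 = 37 · 100, we can put exactly 37 objects in every box, avoiding 38 in any single one — so 3701 is tight.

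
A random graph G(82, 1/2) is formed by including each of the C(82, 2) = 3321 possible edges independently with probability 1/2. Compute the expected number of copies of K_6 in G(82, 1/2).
E[# K_6] = C(82, 6) · (1/2)^C(6, 2) = 350161812 / 2^15 = 87540453/8192 ≈ 10686.090454

For each 6-subset S of vertices (there are C(82, 6) = 350161812 such S), let X_S = 1 if S induces a K_6 (all C(6, 2) = 15 edges present). Then P(X_S = 1) = (1/2)^15 = 1/32768. By linearity of expectation, E[# K_6] = C(82, 6) · (1/2)^15 = 350161812 / 32768 = 87540453/8192 ≈ 10686.090454.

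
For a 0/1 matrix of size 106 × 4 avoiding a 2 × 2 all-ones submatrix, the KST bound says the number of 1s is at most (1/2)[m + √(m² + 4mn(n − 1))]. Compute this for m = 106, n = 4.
z(106, 4; 2, 2) ≤ (1/2)[106 + √(106² + 4·106·4·3)] = (1/2)[106 + √16324] = 116.8827

Kővári–Sós–Turán: let r_1, ..., r_106 be the row sums and z = Σ r_i the total number of 1s. Each pair of columns can share at most one row with both entries 1 (else a 2×2 all-ones block appears), so Σ_i C(r_i, 2) ≤ C(4, 2) = 6. By convexity Σ_i C(r_i, 2) ≥ 106·C(z/106, 2) = z(z − 106)/(2·106), giving z² − 106z − 106·4·3 ≤ 0 and hence z ≤ (1/2)[106 + √(11236 + 4·1272)] = (1/2)[106 + √16324] ≈ (1/2)(106 + 127.7654) = 116.8827.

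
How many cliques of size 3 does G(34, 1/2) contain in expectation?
E[# K_3] = C(34, 3) · (1/2)^C(3, 2) = 5984 / 2^3 = 748

For each 3-subset S of vertices (there are C(34, 3) = 5984 such S), let X_S = 1 if S induces a K_3 (all C(3, 2) = 3 edges present). Then P(X_S = 1) = (1/2)^3 = 1/8. By linearity of expectation, E[# K_3] = C(34, 3) · (1/2)^3 = 5984 / 8 = 748.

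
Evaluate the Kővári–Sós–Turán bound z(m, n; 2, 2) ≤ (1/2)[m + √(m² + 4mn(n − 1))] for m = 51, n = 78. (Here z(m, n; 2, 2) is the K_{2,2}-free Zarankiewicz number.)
z(51, 78; 2, 2) ≤ (1/2)[51 + √(51² + 4·51·78·77)] = (1/2)[51 + √1227825] = 579.5363

Kővári–Sós–Turán: let r_1, ..., r_51 be the row sums and z = Σ r_i the total number of 1s. Each pair of columns can share at most one row with both entries 1 (else a 2×2 all-ones block appears), so Σ_i C(r_i, 2) ≤ C(78, 2) = 3003. By convexity Σ_i C(r_i, 2) ≥ 51·C(z/51, 2) = z(z − 51)/(2·51), giving z² − 51z − 51·78·77 ≤ 0 and hence z ≤ (1/2)[51 + √(2601 + 4·306306)] = (1/2)[51 + √1227825] ≈ (1/2)(51 + 1108.0727) = 579.5363.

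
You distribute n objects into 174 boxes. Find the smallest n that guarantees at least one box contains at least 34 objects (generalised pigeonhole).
n = (34 − 1)·174 + 1 = 5743

By the generalised pigeonhole principle, to guarantee some box contains ≥ r objects we need more than (r − 1) · k objects total. Threshold: n = (r − 1) · k + 1. With r = 34 and k = 174: n = 33 · 174 + 1 = 5742 + 1 = 5743. For n = 5742 = 33 · 174, we can put exactly 33 objects in every box, avoiding 34 in any single one — so 5743 is tight.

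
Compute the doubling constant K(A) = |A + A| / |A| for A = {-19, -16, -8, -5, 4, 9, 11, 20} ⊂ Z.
K = |A + A| / |A| = 31/8

Enumerate A + A = {a + b : a, b ∈ A}. With |A| = 8, there are |A|^2 = 64 ordered sum pairs; collecting distinct values, A + A = {-38, -35, -32, -27, -24, -21, -16, -15, -13, -12, -10, -8, -7, -5, -4, -1, 1, 3, 4, 6, 8, 12, 13, 15, 18, 20, 22, 24, 29, 31, 40}, so |A + A| = 31. Thus K = 31/8. For comparison, the minimum possible |A + A| over all 8-element sets is 2·8 − 1 = 15 (so min K = 15/8), attained only by arithmetic progressions.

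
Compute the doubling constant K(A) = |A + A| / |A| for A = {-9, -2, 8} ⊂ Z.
K = |A + A| / |A| = 6/3 = 2

Enumerate A + A = {a + b : a, b ∈ A}. With |A| = 3, there are |A|^2 = 9 ordered sum pairs; collecting distinct values, A + A = {-18, -11, -4, -1, 6, 16}, so |A + A| = 6. Thus K = 6/3 = 2. For comparison, the minimum possible |A + A| over all 3-element sets is 2·3 − 1 = 5 (so min K = 5/3), attained only by arithmetic progressions.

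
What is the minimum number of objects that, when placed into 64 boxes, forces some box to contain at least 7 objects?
n = (7 − 1)·64 + 1 = 385

By the generalised pigeonhole principle, to guarantee some box contains ≥ r objects we need more than (r − 1) · k objects total. Threshold: n = (r − 1) · k + 1. With r = 7 and k = 64: n = 6 · 64 + 1 = 384 + 1 = 385. For n = 384 = 6 · 64, we can put exactly 6 objects in every box, avoiding 7 in any single one — so 385 is tight.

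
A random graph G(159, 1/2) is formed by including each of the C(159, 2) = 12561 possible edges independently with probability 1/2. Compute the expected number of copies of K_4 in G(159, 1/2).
E[# K_4] = C(159, 4) · (1/2)^C(4, 2) = 25637001 / 2^6 = 400578.140625

For each 4-subset S of vertices (there are C(159, 4) = 25637001 such S), let X_S = 1 if S induces a K_4 (all C(4, 2) = 6 edges present). Then P(X_S = 1) = (1/2)^6 = 1/64. By linearity of expectation, E[# K_4] = C(159, 4) · (1/2)^6 = 25637001 / 64 = 400578.140625.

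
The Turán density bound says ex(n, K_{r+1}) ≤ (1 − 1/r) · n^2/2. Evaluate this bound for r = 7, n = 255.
Turán density bound = (6/7) · 255^2/2 = 195075/7 ≈ 27867.8571

Turán's theorem: ex(n, K_{r+1}) is achieved by the complete r-partite Turán graph T(n, r) with parts as balanced as possible, and is at most (1 − 1/r) · n^2/2. For r = 7, n = 255: the density bound is (6/7) · 65025/2 = 195075/7 ≈ 27867.8571. The integer-valued extremum is e(T(255, 7)) = 27867, which is strictly less than the density bound 195075/7 since 7 ∤ 255 (the parts of T(255, 7) cannot all be equal).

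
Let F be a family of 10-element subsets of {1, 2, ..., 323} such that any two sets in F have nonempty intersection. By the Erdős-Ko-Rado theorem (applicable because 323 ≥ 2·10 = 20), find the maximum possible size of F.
max |F| = C(322, 9) = 91611965166611120

The Erdős-Ko-Rado theorem states: for n ≥ 2k, an intersecting family of k-subsets of an n-element set has size at most C(n − 1, k − 1), with equality for 'star' families {A ⊆ [n] : |A| = k, i ∈ A} (fix an element i). For n = 323, k = 10: C(322, 9) = 91611965166611120.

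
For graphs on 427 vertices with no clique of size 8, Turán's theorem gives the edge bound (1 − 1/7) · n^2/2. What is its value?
Turán density bound = (6/7) · 427^2/2 = 78141

Turán's theorem: ex(n, K_{r+1}) is achieved by the complete r-partite Turán graph T(n, r) with parts as balanced as possible, and is at most (1 − 1/r) · n^2/2. For r = 7, n = 427: the density bound is (6/7) · 182329/2 = 78141. Since 7 ∣ 427, the Turán graph T(427, 7) has parts of equal size 61, and its edge count e(T(427, 7)) = 78141 attains the density bound exactly.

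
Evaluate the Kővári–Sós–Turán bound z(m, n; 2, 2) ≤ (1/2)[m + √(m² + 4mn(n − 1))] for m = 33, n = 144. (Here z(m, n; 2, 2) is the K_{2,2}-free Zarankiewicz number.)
z(33, 144; 2, 2) ≤ (1/2)[33 + √(33² + 4·33·144·143)] = (1/2)[33 + √2719233] = 841.0049

Kővári–Sós–Turán: let r_1, ..., r_33 be the row sums and z = Σ r_i the total number of 1s. Each pair of columns can share at most one row with both entries 1 (else a 2×2 all-ones block appears), so Σ_i C(r_i, 2) ≤ C(144, 2) = 10296. By convexity Σ_i C(r_i, 2) ≥ 33·C(z/33, 2) = z(z − 33)/(2·33), giving z² − 33z − 33·144·143 ≤ 0 and hence z ≤ (1/2)[33 + √(1089 + 4·679536)] = (1/2)[33 + √2719233] ≈ (1/2)(33 + 1649.0097) = 841.0049.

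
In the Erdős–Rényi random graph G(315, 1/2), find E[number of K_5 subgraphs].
E[# K_5] = C(315, 5) · (1/2)^C(5, 2) = 25033309938 / 2^10 = 12516654969/512 ≈ 24446591.736328

For each 5-subset S of vertices (there are C(315, 5) = 25033309938 such S), let X_S = 1 if S induces a K_5 (all C(5, 2) = 10 edges present). Then P(X_S = 1) = (1/2)^10 = 1/1024. By linearity of expectation, E[# K_5] = C(315, 5) · (1/2)^10 = 25033309938 / 1024 = 12516654969/512 ≈ 24446591.736328.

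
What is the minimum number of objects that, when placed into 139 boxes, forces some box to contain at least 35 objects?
n = (35 − 1)·139 + 1 = 4727

By the generalised pigeonhole principle, to guarantee some box contains ≥ r objects we need more than (r − 1) · k objects total. Threshold: n = (r − 1) · k + 1. With r = 35 and k = 139: n = 34 · 139 + 1 = 4726 + 1 = 4727. For n = 4726 = 34 · 139, we can put exactly 34 objects in every box, avoiding 35 in any single one — so 4727 is tight.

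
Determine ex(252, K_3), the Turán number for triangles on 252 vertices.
ex(252, K_3) = ⌊252^2/4⌋ = 15876

Mantel (1907): a triangle-free graph on n vertices has at most ⌊n^2/4⌋ edges, with equality for the complete bipartite graph K_{⌊n/2⌋, ⌈n/2⌉}. For n = 252: ⌊252^2/4⌋ = ⌊63504/4⌋ = 15876. The extremal graph is K_{126, 126}, which has 126·126 = 15876 edges.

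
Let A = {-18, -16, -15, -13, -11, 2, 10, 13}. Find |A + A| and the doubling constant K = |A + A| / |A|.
K = |A + A| / |A| = 31/8

Enumerate A + A = {a + b : a, b ∈ A}. With |A| = 8, there are |A|^2 = 64 ordered sum pairs; collecting distinct values, A + A = {-36, -34, -33, -32, -31, -30, -29, -28, -27, -26, -24, -22, -16, -14, -13, -11, -9, -8, -6, -5, -3, -2, -1, 0, 2, 4, 12, 15, 20, 23, 26}, so |A + A| = 31. Thus K = 31/8. For comparison, the minimum possible |A + A| over all 8-element sets is 2·8 − 1 = 15 (so min K = 15/8), attained only by arithmetic progressions.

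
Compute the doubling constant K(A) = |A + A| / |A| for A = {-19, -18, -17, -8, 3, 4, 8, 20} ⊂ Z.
K = |A + A| / |A| = 31/8

Enumerate A + A = {a + b : a, b ∈ A}. With |A| = 8, there are |A|^2 = 64 ordered sum pairs; collecting distinct values, A + A = {-38, -37, -36, -35, -34, -27, -26, -25, -16, -15, -14, -13, -11, -10, -9, -5, -4, 0, 1, 2, 3, 6, 7, 8, 11, 12, 16, 23, 24, 28, 40}, so |A + A| = 31. Thus K = 31/8. For comparison, the minimum possible |A + A| over all 8-element sets is 2·8 − 1 = 15 (so min K = 15/8), attained only by arithmetic progressions.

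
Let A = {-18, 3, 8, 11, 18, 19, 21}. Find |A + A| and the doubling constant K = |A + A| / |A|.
K = |A + A| / |A| = 26/7

Enumerate A + A = {a + b : a, b ∈ A}. With |A| = 7, there are |A|^2 = 49 ordered sum pairs; collecting distinct values, A + A = {-36, -15, -10, -7, 0, 1, 3, 6, 11, 14, 16, 19, 21, 22, 24, 26, 27, 29, 30, 32, 36, 37, 38, 39, 40, 42}, so |A + A| = 26. Thus K = 26/7. For comparison, the minimum possible |A + A| over all 7-element sets is 2·7 − 1 = 13 (so min K = 13/7), attained only by arithmetic progressions.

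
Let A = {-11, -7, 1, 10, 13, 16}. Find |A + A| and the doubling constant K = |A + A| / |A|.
K = |A + A| / |A| = 19/6

Enumerate A + A = {a + b : a, b ∈ A}. With |A| = 6, there are |A|^2 = 36 ordered sum pairs; collecting distinct values, A + A = {-22, -18, -14, -10, -6, -1, 2, 3, 5, 6, 9, 11, 14, 17, 20, 23, 26, 29, 32}, so |A + A| = 19. Thus K = 19/6. For comparison, the minimum possible |A + A| over all 6-element sets is 2·6 − 1 = 11 (so min K = 11/6), attained only by arithmetic progressions.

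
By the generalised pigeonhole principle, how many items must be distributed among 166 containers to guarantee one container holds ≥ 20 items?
n = (20 − 1)·166 + 1 = 3155

By the generalised pigeonhole principle, to guarantee some box contains ≥ r objects we need more than (r − 1) · k objects total. Threshold: n = (r − 1) · k + 1. With r = 20 and k = 166: n = 19 · 166 + 1 = 3154 + 1 = 3155. For n = 3154 = 19 · 166, we can put exactly 19 objects in every box, avoiding 20 in any single one — so 3155 is tight.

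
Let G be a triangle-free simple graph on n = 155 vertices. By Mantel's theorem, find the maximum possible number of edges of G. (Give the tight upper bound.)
ex(155, K_3) = ⌊155^2/4⌋ = 6006

Mantel (1907): a triangle-free graph on n vertices has at most ⌊n^2/4⌋ edges, with equality for the complete bipartite graph K_{⌊n/2⌋, ⌈n/2⌉}. For n = 155: ⌊155^2/4⌋ = ⌊24025/4⌋ = 6006. The extremal graph is K_{77, 78}, which has 77·78 = 6006 edges.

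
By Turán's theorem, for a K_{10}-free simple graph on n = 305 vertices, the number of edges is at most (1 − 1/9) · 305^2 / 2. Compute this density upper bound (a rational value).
Turán density bound = (8/9) · 305^2/2 = 372100/9 ≈ 41344.4444

Turán's theorem: ex(n, K_{r+1}) is achieved by the complete r-partite Turán graph T(n, r) with parts as balanced as possible, and is at most (1 − 1/r) · n^2/2. For r = 9, n = 305: the density bound is (8/9) · 93025/2 = 372100/9 ≈ 41344.4444. The integer-valued extremum is e(T(305, 9)) = 41344, which is strictly less than the density bound 372100/9 since 9 ∤ 305 (the parts of T(305, 9) cannot all be equal).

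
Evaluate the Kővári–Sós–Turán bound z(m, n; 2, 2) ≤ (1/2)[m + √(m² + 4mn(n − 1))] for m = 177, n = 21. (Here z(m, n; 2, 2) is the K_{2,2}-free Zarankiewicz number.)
z(177, 21; 2, 2) ≤ (1/2)[177 + √(177² + 4·177·21·20)] = (1/2)[177 + √328689] = 375.157

Kővári–Sós–Turán: let r_1, ..., r_177 be the row sums and z = Σ r_i the total number of 1s. Each pair of columns can share at most one row with both entries 1 (else a 2×2 all-ones block appears), so Σ_i C(r_i, 2) ≤ C(21, 2) = 210. By convexity Σ_i C(r_i, 2) ≥ 177·C(z/177, 2) = z(z − 177)/(2·177), giving z² − 177z − 177·21·20 ≤ 0 and hence z ≤ (1/2)[177 + √(31329 + 4·74340)] = (1/2)[177 + √328689] ≈ (1/2)(177 + 573.3141) = 375.157.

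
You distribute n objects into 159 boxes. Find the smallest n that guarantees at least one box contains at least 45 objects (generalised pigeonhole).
n = (45 − 1)·159 + 1 = 6997

By the generalised pigeonhole principle, to guarantee some box contains ≥ r objects we need more than (r − 1) · k objects total. Threshold: n = (r − 1) · k + 1. With r = 45 and k = 159: n = 44 · 159 + 1 = 6996 + 1 = 6997. For n = 6996 = 44 · 159, we can put exactly 44 objects in every box, avoiding 45 in any single one — so 6997 is tight.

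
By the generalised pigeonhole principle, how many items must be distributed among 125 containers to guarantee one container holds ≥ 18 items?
n = (18 − 1)·125 + 1 = 2126

By the generalised pigeonhole principle, to guarantee some box contains ≥ r objects we need more than (r − 1) · k objects total. Threshold: n = (r − 1) · k + 1. With r = 18 and k = 125: n = 17 · 125 + 1 = 2125 + 1 = 2126. For n = 2125 = 17 · 125, we can put exactly 17 objects in every box, avoiding 18 in any single one — so 2126 is tight.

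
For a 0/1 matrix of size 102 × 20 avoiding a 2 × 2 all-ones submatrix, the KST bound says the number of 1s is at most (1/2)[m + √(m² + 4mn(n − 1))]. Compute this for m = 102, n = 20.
z(102, 20; 2, 2) ≤ (1/2)[102 + √(102² + 4·102·20·19)] = (1/2)[102 + √165444] = 254.374

Kővári–Sós–Turán: let r_1, ..., r_102 be the row sums and z = Σ r_i the total number of 1s. Each pair of columns can share at most one row with both entries 1 (else a 2×2 all-ones block appears), so Σ_i C(r_i, 2) ≤ C(20, 2) = 190. By convexity Σ_i C(r_i, 2) ≥ 102·C(z/102, 2) = z(z − 102)/(2·102), giving z² − 102z − 102·20·19 ≤ 0 and hence z ≤ (1/2)[102 + √(10404 + 4·38760)] = (1/2)[102 + √165444] ≈ (1/2)(102 + 406.7481) = 254.374.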